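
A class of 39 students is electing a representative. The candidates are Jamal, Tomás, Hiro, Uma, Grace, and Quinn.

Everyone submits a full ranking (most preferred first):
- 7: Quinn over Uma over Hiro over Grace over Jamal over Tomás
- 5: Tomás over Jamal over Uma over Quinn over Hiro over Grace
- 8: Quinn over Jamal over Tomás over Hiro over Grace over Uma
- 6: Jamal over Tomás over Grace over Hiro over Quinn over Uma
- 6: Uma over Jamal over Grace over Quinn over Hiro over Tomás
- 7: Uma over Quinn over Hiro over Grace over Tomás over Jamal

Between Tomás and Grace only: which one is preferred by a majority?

Tomás is ranked above Grace on 19 ballots; Grace above Tomás on 20.

Grace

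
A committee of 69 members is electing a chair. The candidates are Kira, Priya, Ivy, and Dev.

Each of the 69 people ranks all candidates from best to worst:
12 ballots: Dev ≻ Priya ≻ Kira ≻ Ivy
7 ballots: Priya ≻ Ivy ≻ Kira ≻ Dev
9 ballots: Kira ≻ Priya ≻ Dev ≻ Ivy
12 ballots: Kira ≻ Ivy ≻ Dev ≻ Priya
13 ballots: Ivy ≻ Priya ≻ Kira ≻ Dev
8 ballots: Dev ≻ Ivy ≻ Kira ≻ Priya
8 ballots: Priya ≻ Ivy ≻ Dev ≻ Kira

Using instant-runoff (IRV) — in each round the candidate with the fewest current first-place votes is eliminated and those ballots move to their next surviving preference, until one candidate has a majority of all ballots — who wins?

Priya

Round 1: Kira 21, Priya 15, Ivy 13, Dev 20. Ivy eliminated.
Round 2: Kira 21, Priya 28, Dev 20. Dev eliminated.
Round 3: Kira 29, Priya 40. Priya has a majority (≥35).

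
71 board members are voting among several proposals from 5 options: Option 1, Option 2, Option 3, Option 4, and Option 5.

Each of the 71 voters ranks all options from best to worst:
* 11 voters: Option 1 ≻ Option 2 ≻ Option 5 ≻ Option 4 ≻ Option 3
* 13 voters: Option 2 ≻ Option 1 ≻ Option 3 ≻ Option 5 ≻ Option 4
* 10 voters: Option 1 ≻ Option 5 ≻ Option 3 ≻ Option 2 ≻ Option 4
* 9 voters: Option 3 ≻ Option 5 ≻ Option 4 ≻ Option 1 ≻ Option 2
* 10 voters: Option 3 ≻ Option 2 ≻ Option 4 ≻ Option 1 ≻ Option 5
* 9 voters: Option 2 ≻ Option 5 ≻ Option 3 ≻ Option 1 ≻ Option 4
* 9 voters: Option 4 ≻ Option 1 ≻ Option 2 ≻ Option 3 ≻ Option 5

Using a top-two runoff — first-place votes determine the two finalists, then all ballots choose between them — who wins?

Option 1

Round 1 first-place votes: Option 1 21, Option 2 22, Option 3 19, Option 4 9, Option 5 0. Option 2 and Option 1 advance.
Runoff: Option 2 is ranked above Option 1 on 32 ballots, Option 1 above Option 2 on 39.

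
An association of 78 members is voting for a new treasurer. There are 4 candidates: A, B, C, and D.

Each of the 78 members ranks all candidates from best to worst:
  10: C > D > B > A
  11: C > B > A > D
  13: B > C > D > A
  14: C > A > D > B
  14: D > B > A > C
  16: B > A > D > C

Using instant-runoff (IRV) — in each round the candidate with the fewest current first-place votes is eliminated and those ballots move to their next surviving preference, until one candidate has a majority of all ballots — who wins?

Round 1: A 0, B 29, C 35, D 14. A eliminated.
Round 2: B 29, C 35, D 14. D eliminated.
Round 3: B 43, C 35. B has a majority (≥40).

B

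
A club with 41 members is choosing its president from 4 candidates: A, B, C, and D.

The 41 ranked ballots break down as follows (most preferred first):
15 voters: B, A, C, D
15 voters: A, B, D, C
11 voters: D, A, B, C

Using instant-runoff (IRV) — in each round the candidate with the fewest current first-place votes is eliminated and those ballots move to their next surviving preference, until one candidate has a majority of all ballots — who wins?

Round 1: A 15, B 15, C 0, D 11. C eliminated.
Round 2: A 15, B 15, D 11. D eliminated.
Round 3: A 26, B 15. A has a majority (≥21).

A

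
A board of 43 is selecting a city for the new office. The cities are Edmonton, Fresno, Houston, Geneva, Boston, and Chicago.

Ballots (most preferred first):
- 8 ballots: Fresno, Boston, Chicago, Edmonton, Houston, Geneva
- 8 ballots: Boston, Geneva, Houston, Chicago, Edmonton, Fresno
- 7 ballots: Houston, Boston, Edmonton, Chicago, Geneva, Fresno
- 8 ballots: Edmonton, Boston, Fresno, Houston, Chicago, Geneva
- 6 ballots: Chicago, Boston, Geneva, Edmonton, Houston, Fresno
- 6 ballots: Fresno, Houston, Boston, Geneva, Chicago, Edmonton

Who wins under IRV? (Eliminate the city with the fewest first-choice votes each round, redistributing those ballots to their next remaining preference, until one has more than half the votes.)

Round 1: Edmonton 8, Fresno 14, Houston 7, Geneva 0, Boston 8, Chicago 6. Geneva eliminated.
Round 2: Edmonton 8, Fresno 14, Houston 7, Boston 8, Chicago 6. Chicago eliminated.
Round 3: Edmonton 8, Fresno 14, Houston 7, Boston 14. Houston eliminated.
Round 4: Edmonton 8, Fresno 14, Boston 21. Edmonton eliminated.
Round 5: Fresno 14, Boston 29. Boston has a majority (≥22).

Boston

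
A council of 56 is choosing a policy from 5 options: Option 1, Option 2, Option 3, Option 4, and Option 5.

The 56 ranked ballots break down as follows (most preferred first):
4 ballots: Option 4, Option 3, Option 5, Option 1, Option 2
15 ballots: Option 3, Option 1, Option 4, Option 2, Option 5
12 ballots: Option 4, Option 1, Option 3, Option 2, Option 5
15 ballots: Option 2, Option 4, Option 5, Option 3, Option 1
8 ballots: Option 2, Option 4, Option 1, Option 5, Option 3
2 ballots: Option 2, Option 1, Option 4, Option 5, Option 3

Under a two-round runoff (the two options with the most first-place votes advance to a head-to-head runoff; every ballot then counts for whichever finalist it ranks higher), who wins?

Round 1 first-place votes: Option 1 0, Option 2 25, Option 3 15, Option 4 16, Option 5 0. Option 2 and Option 4 advance.
Runoff: Option 2 is ranked above Option 4 on 25 ballots, Option 4 above Option 2 on 31.

Option 4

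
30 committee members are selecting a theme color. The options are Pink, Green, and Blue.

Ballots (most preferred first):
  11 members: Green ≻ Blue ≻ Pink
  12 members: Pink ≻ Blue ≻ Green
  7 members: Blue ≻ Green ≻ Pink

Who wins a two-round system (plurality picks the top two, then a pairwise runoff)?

Round 1 first-place votes: Pink 12, Green 11, Blue 7. Pink and Green advance.
Runoff: Pink is ranked above Green on 12 ballots, Green above Pink on 18.

Green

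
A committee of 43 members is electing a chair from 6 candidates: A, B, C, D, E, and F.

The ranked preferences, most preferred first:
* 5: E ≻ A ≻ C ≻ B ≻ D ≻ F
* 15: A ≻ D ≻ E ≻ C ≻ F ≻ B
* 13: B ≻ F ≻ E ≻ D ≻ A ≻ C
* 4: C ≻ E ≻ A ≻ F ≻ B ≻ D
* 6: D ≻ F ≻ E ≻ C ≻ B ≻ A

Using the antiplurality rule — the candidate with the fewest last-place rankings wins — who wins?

E

Last-place votes: A 6, B 15, C 13, D 4, E 0, F 5.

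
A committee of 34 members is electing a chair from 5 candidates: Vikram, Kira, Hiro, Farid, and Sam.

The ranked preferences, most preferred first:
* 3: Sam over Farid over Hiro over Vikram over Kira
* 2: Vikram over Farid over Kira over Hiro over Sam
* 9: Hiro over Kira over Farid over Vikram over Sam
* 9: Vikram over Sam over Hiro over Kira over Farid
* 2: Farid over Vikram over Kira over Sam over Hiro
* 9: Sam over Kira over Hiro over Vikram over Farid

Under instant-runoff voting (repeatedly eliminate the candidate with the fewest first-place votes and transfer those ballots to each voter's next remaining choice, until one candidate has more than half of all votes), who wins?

Vikram

Round 1: Vikram 11, Kira 0, Hiro 9, Farid 2, Sam 12. Kira eliminated.
Round 2: Vikram 11, Hiro 9, Farid 2, Sam 12. Farid eliminated.
Round 3: Vikram 13, Hiro 9, Sam 12. Hiro eliminated.
Round 4: Vikram 22, Sam 12. Vikram has a majority (≥18).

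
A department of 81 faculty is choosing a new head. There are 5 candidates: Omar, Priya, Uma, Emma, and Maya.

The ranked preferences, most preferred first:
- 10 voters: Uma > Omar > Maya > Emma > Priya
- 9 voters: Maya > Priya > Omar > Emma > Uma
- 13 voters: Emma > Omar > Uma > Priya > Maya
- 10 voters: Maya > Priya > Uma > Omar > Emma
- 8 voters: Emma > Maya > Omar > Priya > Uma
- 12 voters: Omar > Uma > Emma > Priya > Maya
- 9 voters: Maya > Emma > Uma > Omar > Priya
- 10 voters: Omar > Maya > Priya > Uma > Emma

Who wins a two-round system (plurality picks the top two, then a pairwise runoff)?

Round 1 first-place votes: Omar 22, Priya 0, Uma 10, Emma 21, Maya 28. Maya and Omar advance.
Runoff: Maya is ranked above Omar on 36 ballots, Omar above Maya on 45.

Omar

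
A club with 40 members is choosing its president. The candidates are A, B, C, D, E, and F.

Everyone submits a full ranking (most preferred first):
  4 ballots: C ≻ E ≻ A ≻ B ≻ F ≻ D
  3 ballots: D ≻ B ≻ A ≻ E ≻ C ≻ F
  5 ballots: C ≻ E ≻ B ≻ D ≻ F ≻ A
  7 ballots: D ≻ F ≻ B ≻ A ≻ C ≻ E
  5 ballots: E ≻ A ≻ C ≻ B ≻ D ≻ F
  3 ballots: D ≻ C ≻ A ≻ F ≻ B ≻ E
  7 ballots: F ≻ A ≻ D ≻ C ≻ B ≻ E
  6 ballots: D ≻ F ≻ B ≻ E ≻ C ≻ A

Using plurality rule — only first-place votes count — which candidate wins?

D

First-place votes: A 0, B 0, C 9, D 19, E 5, F 7.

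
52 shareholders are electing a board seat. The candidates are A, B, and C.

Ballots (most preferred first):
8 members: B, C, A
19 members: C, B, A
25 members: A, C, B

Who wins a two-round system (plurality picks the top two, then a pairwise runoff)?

C

Round 1 first-place votes: A 25, B 8, C 19. A and C advance.
Runoff: A is ranked above C on 25 ballots, C above A on 27.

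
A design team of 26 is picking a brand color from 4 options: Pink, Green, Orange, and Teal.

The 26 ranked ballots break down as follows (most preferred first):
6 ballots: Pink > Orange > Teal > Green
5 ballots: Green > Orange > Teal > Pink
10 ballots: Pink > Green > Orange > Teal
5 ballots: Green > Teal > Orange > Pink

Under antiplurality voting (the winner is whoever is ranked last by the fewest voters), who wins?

Last-place votes: Pink 10, Green 6, Orange 0, Teal 10.

Orange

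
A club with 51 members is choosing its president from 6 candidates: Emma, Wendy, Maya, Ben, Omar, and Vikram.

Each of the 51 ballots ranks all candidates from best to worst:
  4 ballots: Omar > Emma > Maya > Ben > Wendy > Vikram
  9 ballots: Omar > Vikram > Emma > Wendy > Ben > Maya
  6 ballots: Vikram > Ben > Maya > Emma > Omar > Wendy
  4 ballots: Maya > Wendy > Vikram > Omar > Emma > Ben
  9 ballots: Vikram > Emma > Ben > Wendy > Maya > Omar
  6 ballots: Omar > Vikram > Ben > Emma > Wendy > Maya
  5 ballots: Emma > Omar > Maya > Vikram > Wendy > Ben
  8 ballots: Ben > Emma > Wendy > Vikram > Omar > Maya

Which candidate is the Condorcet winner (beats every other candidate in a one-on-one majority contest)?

Vikram vs Emma: 34–17
Vikram vs Wendy: 35–16
Vikram vs Maya: 38–13
Vikram vs Ben: 39–12
Vikram vs Omar: 27–24
Vikram beats every other candidate.

Vikram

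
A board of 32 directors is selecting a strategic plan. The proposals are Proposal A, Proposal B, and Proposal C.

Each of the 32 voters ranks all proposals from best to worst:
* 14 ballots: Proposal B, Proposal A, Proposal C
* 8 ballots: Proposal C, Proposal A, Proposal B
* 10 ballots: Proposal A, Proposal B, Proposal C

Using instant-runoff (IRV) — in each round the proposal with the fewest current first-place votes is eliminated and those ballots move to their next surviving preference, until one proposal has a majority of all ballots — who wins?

Round 1: Proposal A 10, Proposal B 14, Proposal C 8. Proposal C eliminated.
Round 2: Proposal A 18, Proposal B 14. Proposal A has a majority (≥17).

Proposal A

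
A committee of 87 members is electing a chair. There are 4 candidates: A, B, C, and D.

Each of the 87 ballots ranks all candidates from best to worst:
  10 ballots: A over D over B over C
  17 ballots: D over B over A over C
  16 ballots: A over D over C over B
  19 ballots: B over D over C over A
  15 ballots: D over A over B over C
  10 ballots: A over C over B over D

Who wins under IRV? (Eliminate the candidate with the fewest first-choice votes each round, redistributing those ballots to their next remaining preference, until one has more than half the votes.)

Round 1: A 36, B 19, C 0, D 32. C eliminated.
Round 2: A 36, B 19, D 32. B eliminated.
Round 3: A 36, D 51. D has a majority (≥44).

D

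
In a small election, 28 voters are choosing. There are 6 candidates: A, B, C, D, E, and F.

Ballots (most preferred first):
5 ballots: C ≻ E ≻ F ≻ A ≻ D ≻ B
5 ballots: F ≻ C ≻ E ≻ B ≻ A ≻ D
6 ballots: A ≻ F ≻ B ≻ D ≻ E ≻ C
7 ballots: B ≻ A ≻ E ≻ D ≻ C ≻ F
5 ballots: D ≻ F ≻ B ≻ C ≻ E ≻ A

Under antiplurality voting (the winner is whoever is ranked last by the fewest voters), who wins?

E

Last-place votes: A 5, B 5, C 6, D 5, E 0, F 7.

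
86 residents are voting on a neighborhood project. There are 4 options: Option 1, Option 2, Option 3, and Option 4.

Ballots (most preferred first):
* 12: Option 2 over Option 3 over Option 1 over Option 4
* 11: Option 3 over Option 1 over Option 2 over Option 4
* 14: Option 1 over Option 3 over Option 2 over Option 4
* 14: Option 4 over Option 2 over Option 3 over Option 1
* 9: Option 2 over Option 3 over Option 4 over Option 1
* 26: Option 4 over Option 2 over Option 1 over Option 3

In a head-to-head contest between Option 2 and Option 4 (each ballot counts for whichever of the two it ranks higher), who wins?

Option 2 is ranked above Option 4 on 46 ballots; Option 4 above Option 2 on 40.

Option 2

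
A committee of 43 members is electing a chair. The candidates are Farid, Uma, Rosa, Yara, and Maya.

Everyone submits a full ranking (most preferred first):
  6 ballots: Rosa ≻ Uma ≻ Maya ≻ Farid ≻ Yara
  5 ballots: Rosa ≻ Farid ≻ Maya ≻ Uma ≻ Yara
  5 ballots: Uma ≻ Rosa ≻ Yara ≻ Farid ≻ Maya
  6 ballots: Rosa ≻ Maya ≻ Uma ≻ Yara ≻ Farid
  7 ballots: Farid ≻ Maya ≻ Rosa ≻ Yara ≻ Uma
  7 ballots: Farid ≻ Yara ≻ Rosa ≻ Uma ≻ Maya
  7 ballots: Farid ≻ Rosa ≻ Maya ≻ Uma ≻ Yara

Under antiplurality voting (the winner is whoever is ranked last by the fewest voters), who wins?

Last-place votes: Farid 6, Uma 7, Rosa 0, Yara 18, Maya 12.

Rosa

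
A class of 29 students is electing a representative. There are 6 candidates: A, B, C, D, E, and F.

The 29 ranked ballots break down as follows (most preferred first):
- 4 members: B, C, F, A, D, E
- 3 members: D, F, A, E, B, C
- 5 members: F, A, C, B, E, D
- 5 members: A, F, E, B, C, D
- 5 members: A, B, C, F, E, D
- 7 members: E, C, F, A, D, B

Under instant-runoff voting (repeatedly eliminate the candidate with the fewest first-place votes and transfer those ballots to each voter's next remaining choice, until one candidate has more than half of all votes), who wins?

F

Round 1: A 10, B 4, C 0, D 3, E 7, F 5. C eliminated.
Round 2: A 10, B 4, D 3, E 7, F 5. D eliminated.
Round 3: A 10, B 4, E 7, F 8. B eliminated.
Round 4: A 10, E 7, F 12. E eliminated.
Round 5: A 10, F 19. F has a majority (≥15).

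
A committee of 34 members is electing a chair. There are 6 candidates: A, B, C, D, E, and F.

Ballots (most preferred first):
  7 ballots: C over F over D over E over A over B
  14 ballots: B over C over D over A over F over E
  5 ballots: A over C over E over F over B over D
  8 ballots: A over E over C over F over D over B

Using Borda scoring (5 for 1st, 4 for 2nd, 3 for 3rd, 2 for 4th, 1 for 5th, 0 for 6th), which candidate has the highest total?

C

A: 7×1 + 14×2 + 5×5 + 8×5 = 100
B: 7×0 + 14×5 + 5×1 + 8×0 = 75
C: 7×5 + 14×4 + 5×4 + 8×3 = 135
D: 7×3 + 14×3 + 5×0 + 8×1 = 71
E: 7×2 + 14×0 + 5×3 + 8×4 = 61
F: 7×4 + 14×1 + 5×2 + 8×2 = 68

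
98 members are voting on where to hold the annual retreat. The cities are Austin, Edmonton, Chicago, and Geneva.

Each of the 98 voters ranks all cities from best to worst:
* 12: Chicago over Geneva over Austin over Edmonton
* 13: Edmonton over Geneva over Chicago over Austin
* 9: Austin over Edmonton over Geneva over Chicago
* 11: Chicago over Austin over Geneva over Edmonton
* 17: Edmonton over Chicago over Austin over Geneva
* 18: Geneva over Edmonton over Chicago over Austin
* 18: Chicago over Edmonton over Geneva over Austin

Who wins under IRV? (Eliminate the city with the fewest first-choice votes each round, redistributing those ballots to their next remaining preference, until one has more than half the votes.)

Edmonton

Round 1: Austin 9, Edmonton 30, Chicago 41, Geneva 18. Austin eliminated.
Round 2: Edmonton 39, Chicago 41, Geneva 18. Geneva eliminated.
Round 3: Edmonton 57, Chicago 41. Edmonton has a majority (≥50).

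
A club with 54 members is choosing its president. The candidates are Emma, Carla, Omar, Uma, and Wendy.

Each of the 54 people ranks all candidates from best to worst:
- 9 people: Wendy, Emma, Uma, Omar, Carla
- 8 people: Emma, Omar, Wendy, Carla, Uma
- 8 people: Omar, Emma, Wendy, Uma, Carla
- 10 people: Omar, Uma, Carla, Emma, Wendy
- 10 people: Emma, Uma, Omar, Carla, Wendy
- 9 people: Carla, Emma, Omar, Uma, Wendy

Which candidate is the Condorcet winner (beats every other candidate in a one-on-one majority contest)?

Emma

Emma vs Carla: 35–19
Emma vs Omar: 36–18
Emma vs Uma: 44–10
Emma vs Wendy: 45–9
Emma beats every other candidate.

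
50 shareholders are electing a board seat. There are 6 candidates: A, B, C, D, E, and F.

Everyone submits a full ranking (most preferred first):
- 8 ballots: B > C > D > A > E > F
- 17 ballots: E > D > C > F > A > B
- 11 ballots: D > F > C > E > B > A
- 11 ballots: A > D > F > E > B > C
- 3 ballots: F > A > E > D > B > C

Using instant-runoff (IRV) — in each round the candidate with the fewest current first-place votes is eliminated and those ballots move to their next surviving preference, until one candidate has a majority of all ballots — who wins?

D

Round 1: A 11, B 8, C 0, D 11, E 17, F 3. C eliminated.
Round 2: A 11, B 8, D 11, E 17, F 3. F eliminated.
Round 3: A 14, B 8, D 11, E 17. B eliminated.
Round 4: A 14, D 19, E 17. A eliminated.
Round 5: D 30, E 20. D has a majority (≥26).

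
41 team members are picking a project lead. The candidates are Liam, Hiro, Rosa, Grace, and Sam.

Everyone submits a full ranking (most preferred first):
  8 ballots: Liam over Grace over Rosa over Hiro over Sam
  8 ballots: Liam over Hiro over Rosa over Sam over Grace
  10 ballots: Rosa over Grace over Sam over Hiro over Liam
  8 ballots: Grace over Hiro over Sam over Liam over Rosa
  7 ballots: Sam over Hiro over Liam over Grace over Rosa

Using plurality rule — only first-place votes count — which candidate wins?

Liam

First-place votes: Liam 16, Hiro 0, Rosa 10, Grace 8, Sam 7.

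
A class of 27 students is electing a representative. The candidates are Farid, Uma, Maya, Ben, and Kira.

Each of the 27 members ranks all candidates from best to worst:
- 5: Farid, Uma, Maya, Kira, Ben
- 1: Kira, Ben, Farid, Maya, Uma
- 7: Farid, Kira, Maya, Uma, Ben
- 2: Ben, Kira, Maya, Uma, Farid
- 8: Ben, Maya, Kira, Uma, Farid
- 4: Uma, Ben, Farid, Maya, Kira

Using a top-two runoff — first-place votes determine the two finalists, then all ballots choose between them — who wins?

Round 1 first-place votes: Farid 12, Uma 4, Maya 0, Ben 10, Kira 1. Farid and Ben advance.
Runoff: Farid is ranked above Ben on 12 ballots, Ben above Farid on 15.

Ben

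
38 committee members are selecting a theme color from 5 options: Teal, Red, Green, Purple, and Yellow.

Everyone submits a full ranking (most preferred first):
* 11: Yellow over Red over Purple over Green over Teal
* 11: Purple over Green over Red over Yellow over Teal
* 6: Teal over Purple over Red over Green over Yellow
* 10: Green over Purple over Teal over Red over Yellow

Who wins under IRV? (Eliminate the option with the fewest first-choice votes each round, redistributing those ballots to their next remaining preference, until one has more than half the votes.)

Round 1: Teal 6, Red 0, Green 10, Purple 11, Yellow 11. Red eliminated.
Round 2: Teal 6, Green 10, Purple 11, Yellow 11. Teal eliminated.
Round 3: Green 10, Purple 17, Yellow 11. Green eliminated.
Round 4: Purple 27, Yellow 11. Purple has a majority (≥20).

Purple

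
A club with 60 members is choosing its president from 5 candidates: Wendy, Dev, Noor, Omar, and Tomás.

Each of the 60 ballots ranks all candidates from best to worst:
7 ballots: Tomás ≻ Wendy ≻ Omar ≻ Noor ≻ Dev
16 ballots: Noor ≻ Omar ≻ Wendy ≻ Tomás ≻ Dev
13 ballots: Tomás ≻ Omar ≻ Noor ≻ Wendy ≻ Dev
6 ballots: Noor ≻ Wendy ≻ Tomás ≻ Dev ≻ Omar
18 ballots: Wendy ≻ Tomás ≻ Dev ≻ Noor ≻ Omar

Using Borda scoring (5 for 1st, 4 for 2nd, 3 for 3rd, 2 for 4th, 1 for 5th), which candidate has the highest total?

Tomás

Wendy: 7×4 + 16×3 + 13×2 + 6×4 + 18×5 = 216
Dev: 7×1 + 16×1 + 13×1 + 6×2 + 18×3 = 102
Noor: 7×2 + 16×5 + 13×3 + 6×5 + 18×2 = 199
Omar: 7×3 + 16×4 + 13×4 + 6×1 + 18×1 = 161
Tomás: 7×5 + 16×2 + 13×5 + 6×3 + 18×4 = 222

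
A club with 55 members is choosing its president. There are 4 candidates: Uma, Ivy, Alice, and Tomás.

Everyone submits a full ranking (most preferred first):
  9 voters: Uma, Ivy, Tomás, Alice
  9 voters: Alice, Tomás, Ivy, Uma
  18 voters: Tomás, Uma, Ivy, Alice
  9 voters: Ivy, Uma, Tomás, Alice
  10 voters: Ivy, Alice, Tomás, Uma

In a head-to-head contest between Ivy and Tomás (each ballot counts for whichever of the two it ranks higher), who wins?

Ivy is ranked above Tomás on 28 ballots; Tomás above Ivy on 27.

Ivy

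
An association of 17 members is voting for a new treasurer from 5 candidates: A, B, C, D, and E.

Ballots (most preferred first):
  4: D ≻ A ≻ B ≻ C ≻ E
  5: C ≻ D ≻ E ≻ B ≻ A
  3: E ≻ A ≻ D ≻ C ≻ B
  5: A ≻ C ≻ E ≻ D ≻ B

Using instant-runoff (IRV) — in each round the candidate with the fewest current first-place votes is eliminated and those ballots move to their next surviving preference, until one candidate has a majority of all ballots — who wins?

A

Round 1: A 5, B 0, C 5, D 4, E 3. B eliminated.
Round 2: A 5, C 5, D 4, E 3. E eliminated.
Round 3: A 8, C 5, D 4. D eliminated.
Round 4: A 12, C 5. A has a majority (≥9).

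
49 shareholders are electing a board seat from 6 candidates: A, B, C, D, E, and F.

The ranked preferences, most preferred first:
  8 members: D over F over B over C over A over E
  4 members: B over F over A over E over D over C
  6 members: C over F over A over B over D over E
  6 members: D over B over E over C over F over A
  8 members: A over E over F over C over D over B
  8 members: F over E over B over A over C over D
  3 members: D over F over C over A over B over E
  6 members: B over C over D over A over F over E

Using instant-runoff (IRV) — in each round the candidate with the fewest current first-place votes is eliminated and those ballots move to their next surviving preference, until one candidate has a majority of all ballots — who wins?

F

Round 1: A 8, B 10, C 6, D 17, E 0, F 8. E eliminated.
Round 2: A 8, B 10, C 6, D 17, F 8. C eliminated.
Round 3: A 8, B 10, D 17, F 14. A eliminated.
Round 4: B 10, D 17, F 22. B eliminated.
Round 5: D 23, F 26. F has a majority (≥25).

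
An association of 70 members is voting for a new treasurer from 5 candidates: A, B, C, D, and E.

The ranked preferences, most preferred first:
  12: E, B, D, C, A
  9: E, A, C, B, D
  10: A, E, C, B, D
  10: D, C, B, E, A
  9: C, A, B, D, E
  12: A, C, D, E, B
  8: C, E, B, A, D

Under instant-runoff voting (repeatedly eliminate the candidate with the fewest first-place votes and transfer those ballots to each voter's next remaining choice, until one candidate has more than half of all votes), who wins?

C

Round 1: A 22, B 0, C 17, D 10, E 21. B eliminated.
Round 2: A 22, C 17, D 10, E 21. D eliminated.
Round 3: A 22, C 27, E 21. E eliminated.
Round 4: A 31, C 39. C has a majority (≥36).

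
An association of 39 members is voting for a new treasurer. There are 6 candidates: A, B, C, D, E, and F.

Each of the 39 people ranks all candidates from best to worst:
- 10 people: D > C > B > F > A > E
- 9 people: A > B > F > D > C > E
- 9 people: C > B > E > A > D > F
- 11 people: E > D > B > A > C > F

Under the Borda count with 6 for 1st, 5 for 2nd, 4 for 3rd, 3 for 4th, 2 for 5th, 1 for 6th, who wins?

B

A: 10×2 + 9×6 + 9×3 + 11×3 = 134
B: 10×4 + 9×5 + 9×5 + 11×4 = 174
C: 10×5 + 9×2 + 9×6 + 11×2 = 144
D: 10×6 + 9×3 + 9×2 + 11×5 = 160
E: 10×1 + 9×1 + 9×4 + 11×6 = 121
F: 10×3 + 9×4 + 9×1 + 11×1 = 86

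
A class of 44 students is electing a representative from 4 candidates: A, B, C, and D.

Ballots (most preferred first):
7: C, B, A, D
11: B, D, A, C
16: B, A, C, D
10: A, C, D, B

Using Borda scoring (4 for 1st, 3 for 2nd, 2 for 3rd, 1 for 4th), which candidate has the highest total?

A: 7×2 + 11×2 + 16×3 + 10×4 = 124
B: 7×3 + 11×4 + 16×4 + 10×1 = 139
C: 7×4 + 11×1 + 16×2 + 10×3 = 101
D: 7×1 + 11×3 + 16×1 + 10×2 = 76

B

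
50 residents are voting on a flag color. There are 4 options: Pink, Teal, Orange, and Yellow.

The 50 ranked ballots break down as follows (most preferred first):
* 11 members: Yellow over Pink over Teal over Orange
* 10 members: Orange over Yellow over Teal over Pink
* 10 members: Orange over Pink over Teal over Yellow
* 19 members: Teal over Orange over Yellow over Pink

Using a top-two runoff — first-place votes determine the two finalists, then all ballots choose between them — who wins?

Teal

Round 1 first-place votes: Pink 0, Teal 19, Orange 20, Yellow 11. Orange and Teal advance.
Runoff: Orange is ranked above Teal on 20 ballots, Teal above Orange on 30.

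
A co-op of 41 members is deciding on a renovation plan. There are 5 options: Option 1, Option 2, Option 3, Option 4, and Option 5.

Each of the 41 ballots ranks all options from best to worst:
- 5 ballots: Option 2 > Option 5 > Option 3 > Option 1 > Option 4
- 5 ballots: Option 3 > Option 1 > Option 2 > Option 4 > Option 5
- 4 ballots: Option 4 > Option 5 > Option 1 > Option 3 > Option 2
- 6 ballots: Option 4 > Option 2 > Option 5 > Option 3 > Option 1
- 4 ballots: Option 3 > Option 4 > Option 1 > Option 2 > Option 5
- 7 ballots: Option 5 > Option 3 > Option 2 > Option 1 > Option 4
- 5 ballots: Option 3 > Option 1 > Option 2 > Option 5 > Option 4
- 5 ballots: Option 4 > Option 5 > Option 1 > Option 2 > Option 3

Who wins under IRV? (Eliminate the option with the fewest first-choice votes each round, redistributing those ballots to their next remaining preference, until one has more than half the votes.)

Round 1: Option 1 0, Option 2 5, Option 3 14, Option 4 15, Option 5 7. Option 1 eliminated.
Round 2: Option 2 5, Option 3 14, Option 4 15, Option 5 7. Option 2 eliminated.
Round 3: Option 3 14, Option 4 15, Option 5 12. Option 5 eliminated.
Round 4: Option 3 26, Option 4 15. Option 3 has a majority (≥21).

Option 3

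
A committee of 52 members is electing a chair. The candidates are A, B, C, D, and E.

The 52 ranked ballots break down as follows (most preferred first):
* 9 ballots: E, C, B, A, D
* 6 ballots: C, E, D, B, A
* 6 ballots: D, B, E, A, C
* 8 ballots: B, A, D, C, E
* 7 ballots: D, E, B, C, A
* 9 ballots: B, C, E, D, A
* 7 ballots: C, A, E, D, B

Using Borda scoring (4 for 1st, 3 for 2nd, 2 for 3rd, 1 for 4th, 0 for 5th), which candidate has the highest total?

B

A: 9×1 + 6×0 + 6×1 + 8×3 + 7×0 + 9×0 + 7×3 = 60
B: 9×2 + 6×1 + 6×3 + 8×4 + 7×2 + 9×4 + 7×0 = 124
C: 9×3 + 6×4 + 6×0 + 8×1 + 7×1 + 9×3 + 7×4 = 121
D: 9×0 + 6×2 + 6×4 + 8×2 + 7×4 + 9×1 + 7×1 = 96
E: 9×4 + 6×3 + 6×2 + 8×0 + 7×3 + 9×2 + 7×2 = 119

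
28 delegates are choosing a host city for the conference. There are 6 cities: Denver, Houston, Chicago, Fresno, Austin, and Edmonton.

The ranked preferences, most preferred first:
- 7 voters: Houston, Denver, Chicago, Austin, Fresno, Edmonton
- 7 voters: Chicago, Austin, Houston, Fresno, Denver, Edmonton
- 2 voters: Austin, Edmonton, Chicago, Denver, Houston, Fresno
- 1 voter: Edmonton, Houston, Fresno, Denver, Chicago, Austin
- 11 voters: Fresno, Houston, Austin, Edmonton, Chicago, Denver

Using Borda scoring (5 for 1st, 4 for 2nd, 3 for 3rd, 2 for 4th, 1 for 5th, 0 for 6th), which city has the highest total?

Denver: 7×4 + 7×1 + 2×2 + 1×2 + 11×0 = 41
Houston: 7×5 + 7×3 + 2×1 + 1×4 + 11×4 = 106
Chicago: 7×3 + 7×5 + 2×3 + 1×1 + 11×1 = 74
Fresno: 7×1 + 7×2 + 2×0 + 1×3 + 11×5 = 79
Austin: 7×2 + 7×4 + 2×5 + 1×0 + 11×3 = 85
Edmonton: 7×0 + 7×0 + 2×4 + 1×5 + 11×2 = 35

Houston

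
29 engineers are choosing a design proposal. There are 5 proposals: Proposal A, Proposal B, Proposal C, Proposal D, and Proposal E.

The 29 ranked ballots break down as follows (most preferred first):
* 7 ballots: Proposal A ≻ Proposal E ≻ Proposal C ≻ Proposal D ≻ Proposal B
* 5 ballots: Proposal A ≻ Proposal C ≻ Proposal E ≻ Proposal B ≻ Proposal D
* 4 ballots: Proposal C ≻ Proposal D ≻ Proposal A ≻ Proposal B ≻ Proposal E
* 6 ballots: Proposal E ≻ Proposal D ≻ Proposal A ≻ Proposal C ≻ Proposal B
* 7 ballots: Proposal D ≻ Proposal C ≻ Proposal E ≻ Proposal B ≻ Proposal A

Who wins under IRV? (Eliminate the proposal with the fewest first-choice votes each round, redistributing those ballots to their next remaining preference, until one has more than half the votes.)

Round 1: Proposal A 12, Proposal B 0, Proposal C 4, Proposal D 7, Proposal E 6. Proposal B eliminated.
Round 2: Proposal A 12, Proposal C 4, Proposal D 7, Proposal E 6. Proposal C eliminated.
Round 3: Proposal A 12, Proposal D 11, Proposal E 6. Proposal E eliminated.
Round 4: Proposal A 12, Proposal D 17. Proposal D has a majority (≥15).

Proposal D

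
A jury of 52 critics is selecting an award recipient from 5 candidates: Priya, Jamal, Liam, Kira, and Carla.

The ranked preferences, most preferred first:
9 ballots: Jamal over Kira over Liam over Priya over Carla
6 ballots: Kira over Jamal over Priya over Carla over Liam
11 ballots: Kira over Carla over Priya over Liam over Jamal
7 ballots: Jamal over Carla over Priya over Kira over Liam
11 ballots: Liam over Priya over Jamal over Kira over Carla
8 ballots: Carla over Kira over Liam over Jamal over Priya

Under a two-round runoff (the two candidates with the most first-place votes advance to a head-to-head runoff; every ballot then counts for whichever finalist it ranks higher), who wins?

Jamal

Round 1 first-place votes: Priya 0, Jamal 16, Liam 11, Kira 17, Carla 8. Kira and Jamal advance.
Runoff: Kira is ranked above Jamal on 25 ballots, Jamal above Kira on 27.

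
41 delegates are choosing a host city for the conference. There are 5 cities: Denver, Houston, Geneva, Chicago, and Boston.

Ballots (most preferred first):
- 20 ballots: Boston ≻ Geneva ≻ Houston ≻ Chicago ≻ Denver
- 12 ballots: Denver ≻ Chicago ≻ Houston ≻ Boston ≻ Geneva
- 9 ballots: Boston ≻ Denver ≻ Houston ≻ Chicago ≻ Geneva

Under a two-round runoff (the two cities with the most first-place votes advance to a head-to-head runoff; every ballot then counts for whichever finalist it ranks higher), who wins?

Round 1 first-place votes: Denver 12, Houston 0, Geneva 0, Chicago 0, Boston 29. Boston and Denver advance.
Runoff: Boston is ranked above Denver on 29 ballots, Denver above Boston on 12.

Boston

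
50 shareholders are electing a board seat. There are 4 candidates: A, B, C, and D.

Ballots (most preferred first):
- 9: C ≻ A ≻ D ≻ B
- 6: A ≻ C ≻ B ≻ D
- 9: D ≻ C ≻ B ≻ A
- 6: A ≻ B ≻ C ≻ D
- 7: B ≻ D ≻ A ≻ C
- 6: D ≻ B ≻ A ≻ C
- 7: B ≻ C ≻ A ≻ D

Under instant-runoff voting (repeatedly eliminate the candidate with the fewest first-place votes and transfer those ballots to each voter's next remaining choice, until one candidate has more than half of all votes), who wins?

A

Round 1: A 12, B 14, C 9, D 15. C eliminated.
Round 2: A 21, B 14, D 15. B eliminated.
Round 3: A 28, D 22. A has a majority (≥26).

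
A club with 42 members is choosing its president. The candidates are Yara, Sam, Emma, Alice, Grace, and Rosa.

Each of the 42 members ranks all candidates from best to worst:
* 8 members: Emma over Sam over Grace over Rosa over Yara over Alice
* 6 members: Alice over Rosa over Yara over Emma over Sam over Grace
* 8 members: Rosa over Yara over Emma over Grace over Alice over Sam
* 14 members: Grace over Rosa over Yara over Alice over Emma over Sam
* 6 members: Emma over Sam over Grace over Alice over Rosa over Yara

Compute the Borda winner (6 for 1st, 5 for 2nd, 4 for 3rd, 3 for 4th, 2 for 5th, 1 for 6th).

Rosa

Yara: 8×2 + 6×4 + 8×5 + 14×4 + 6×1 = 142
Sam: 8×5 + 6×2 + 8×1 + 14×1 + 6×5 = 104
Emma: 8×6 + 6×3 + 8×4 + 14×2 + 6×6 = 162
Alice: 8×1 + 6×6 + 8×2 + 14×3 + 6×3 = 120
Grace: 8×4 + 6×1 + 8×3 + 14×6 + 6×4 = 170
Rosa: 8×3 + 6×5 + 8×6 + 14×5 + 6×2 = 184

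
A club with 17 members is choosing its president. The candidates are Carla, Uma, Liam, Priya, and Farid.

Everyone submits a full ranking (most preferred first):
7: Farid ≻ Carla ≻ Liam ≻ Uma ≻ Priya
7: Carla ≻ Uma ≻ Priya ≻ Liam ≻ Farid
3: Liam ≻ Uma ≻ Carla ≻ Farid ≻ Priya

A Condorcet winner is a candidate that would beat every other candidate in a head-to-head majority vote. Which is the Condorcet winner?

Carla vs Uma: 14–3
Carla vs Liam: 14–3
Carla vs Priya: 17–0
Carla vs Farid: 10–7
Carla beats every other candidate.

Carla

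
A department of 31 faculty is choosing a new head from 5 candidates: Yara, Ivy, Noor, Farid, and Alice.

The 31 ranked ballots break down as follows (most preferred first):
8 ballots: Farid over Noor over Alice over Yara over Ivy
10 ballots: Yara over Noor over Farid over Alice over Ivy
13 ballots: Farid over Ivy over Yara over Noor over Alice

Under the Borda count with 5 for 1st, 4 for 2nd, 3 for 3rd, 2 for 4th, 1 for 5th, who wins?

Yara: 8×2 + 10×5 + 13×3 = 105
Ivy: 8×1 + 10×1 + 13×4 = 70
Noor: 8×4 + 10×4 + 13×2 = 98
Farid: 8×5 + 10×3 + 13×5 = 135
Alice: 8×3 + 10×2 + 13×1 = 57

Farid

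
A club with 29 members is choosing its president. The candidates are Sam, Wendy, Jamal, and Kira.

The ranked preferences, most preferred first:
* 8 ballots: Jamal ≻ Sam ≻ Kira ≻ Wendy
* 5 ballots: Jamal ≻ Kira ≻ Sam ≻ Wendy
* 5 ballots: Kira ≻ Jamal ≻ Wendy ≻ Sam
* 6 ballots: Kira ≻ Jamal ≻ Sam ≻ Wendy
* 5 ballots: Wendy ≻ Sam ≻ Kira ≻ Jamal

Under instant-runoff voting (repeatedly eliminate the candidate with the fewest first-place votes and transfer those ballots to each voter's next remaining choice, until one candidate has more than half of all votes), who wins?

Kira

Round 1: Sam 0, Wendy 5, Jamal 13, Kira 11. Sam eliminated.
Round 2: Wendy 5, Jamal 13, Kira 11. Wendy eliminated.
Round 3: Jamal 13, Kira 16. Kira has a majority (≥15).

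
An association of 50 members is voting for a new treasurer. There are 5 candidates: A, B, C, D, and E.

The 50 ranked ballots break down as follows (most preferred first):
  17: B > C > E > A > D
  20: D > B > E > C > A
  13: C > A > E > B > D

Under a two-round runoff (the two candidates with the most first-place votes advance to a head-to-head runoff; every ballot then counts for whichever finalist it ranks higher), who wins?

Round 1 first-place votes: A 0, B 17, C 13, D 20, E 0. D and B advance.
Runoff: D is ranked above B on 20 ballots, B above D on 30.

B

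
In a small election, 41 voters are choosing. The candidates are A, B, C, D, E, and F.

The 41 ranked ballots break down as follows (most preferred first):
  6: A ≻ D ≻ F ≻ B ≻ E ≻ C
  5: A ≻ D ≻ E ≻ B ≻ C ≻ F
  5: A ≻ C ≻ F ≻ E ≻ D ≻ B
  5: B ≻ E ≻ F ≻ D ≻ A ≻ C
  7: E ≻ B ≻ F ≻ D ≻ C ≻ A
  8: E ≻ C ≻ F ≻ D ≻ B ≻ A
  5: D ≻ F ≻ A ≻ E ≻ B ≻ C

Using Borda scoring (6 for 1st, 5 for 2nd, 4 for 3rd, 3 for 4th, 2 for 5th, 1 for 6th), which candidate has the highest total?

E

A: 6×6 + 5×6 + 5×6 + 5×2 + 7×1 + 8×1 + 5×4 = 141
B: 6×3 + 5×3 + 5×1 + 5×6 + 7×5 + 8×2 + 5×2 = 129
C: 6×1 + 5×2 + 5×5 + 5×1 + 7×2 + 8×5 + 5×1 = 105
D: 6×5 + 5×5 + 5×2 + 5×3 + 7×3 + 8×3 + 5×6 = 155
E: 6×2 + 5×4 + 5×3 + 5×5 + 7×6 + 8×6 + 5×3 = 177
F: 6×4 + 5×1 + 5×4 + 5×4 + 7×4 + 8×4 + 5×5 = 154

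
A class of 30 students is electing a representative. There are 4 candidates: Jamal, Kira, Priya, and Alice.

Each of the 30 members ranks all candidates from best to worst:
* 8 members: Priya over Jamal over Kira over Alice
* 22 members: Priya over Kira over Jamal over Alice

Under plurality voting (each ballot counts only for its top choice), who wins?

Priya

First-place votes: Jamal 0, Kira 0, Priya 30, Alice 0.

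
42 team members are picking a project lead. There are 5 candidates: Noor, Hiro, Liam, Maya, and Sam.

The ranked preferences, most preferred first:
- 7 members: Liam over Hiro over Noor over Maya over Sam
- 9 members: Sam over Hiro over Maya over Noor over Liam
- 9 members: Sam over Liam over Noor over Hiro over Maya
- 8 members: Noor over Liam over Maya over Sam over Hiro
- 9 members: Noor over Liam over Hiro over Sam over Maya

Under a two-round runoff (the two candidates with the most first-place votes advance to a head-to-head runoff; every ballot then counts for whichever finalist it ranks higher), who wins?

Noor

Round 1 first-place votes: Noor 17, Hiro 0, Liam 7, Maya 0, Sam 18. Sam and Noor advance.
Runoff: Sam is ranked above Noor on 18 ballots, Noor above Sam on 24.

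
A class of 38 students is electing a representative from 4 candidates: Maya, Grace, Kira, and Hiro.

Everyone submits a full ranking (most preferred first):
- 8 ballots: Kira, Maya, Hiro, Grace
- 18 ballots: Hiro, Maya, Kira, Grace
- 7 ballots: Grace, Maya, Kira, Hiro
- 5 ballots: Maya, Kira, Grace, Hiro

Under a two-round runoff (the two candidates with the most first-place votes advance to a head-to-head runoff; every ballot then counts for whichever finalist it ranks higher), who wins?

Round 1 first-place votes: Maya 5, Grace 7, Kira 8, Hiro 18. Hiro and Kira advance.
Runoff: Hiro is ranked above Kira on 18 ballots, Kira above Hiro on 20.

Kira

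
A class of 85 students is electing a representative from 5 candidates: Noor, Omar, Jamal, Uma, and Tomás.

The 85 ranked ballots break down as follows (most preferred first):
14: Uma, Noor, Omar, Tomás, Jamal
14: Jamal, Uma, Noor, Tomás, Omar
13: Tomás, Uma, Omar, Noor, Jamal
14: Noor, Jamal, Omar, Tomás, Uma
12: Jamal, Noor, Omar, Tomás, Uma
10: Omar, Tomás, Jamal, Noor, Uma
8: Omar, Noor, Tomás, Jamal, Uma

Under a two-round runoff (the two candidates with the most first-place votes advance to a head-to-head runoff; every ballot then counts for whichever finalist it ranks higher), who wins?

Round 1 first-place votes: Noor 14, Omar 18, Jamal 26, Uma 14, Tomás 13. Jamal and Omar advance.
Runoff: Jamal is ranked above Omar on 40 ballots, Omar above Jamal on 45.

Omar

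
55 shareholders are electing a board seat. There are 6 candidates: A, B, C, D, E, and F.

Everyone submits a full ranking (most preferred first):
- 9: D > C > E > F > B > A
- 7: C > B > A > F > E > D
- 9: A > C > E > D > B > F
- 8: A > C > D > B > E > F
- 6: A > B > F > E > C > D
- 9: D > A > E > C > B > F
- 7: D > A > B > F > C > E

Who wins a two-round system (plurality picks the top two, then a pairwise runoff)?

A

Round 1 first-place votes: A 23, B 0, C 7, D 25, E 0, F 0. D and A advance.
Runoff: D is ranked above A on 25 ballots, A above D on 30.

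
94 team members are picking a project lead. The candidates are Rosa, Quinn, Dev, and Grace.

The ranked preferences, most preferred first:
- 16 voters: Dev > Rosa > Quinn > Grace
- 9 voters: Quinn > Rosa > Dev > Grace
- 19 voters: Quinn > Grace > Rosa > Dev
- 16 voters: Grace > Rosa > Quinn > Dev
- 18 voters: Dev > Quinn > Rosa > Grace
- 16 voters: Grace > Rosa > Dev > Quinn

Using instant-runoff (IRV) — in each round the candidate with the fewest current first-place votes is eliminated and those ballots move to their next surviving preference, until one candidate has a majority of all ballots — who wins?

Round 1: Rosa 0, Quinn 28, Dev 34, Grace 32. Rosa eliminated.
Round 2: Quinn 28, Dev 34, Grace 32. Quinn eliminated.
Round 3: Dev 43, Grace 51. Grace has a majority (≥48).

Grace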